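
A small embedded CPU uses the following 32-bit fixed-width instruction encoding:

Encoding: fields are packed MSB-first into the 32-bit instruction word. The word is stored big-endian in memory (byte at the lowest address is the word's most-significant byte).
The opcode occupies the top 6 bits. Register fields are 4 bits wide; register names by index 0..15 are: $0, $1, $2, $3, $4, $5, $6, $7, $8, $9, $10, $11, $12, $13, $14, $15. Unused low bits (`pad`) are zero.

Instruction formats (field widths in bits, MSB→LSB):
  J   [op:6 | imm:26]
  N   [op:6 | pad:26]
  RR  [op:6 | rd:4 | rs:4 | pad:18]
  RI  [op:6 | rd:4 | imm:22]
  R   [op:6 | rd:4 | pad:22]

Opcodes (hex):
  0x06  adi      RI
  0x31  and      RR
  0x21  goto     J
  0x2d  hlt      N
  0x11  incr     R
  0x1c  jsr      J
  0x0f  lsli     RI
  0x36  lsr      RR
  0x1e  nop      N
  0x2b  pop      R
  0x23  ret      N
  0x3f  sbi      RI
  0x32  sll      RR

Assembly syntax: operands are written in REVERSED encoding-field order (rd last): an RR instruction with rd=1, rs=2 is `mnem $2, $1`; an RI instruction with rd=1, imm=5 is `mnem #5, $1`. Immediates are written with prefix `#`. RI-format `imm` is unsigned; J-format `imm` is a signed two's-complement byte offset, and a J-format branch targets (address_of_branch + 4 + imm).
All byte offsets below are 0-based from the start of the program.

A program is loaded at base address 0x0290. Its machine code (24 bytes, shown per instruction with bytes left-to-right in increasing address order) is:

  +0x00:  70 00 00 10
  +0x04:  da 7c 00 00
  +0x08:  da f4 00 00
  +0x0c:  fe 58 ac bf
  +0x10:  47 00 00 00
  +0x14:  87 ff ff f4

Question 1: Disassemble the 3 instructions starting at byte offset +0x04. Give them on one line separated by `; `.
@+04  big-endian(da 7c 00 00) = 0xda7c0000
  opcode bits[31:26]=0x36: lsr/RR
  rd@[25:22]=0x9 ⇒ $9
  rs@[21:18]=0xf ⇒ $15
@+08  big-endian(da f4 00 00) = 0xdaf40000
  opcode bits[31:26]=0x36: lsr/RR
  rd@[25:22]=0xb ⇒ $11
  rs@[21:18]=0xd ⇒ $13
@+0c  big-endian(fe 58 ac bf) = 0xfe58acbf
  opcode bits[31:26]=0x3f: sbi/RI
  rd@[25:22]=0x9 ⇒ $9
  imm@[21:0]=0x18acbf ⇒ #1617087

lsr $15, $9; lsr $13, $11; sbi #1617087, $9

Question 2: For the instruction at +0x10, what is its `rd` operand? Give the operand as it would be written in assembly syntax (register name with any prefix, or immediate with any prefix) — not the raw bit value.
off 0x10: read 47 00 00 00 as big → 0x47000000
  op=0x47000000>>26=0x11 ⇒ incr (R)
  [25:22] rd=12 = $12

$12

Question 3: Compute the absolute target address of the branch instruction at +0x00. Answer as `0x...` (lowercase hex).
off 0x00: read 70 00 00 10 as big → 0x70000010
  top 6b → 0x1c → jsr [J]
  imm@[25:0]=0x10 ⇒ #16
  target = base 0x0290 + off 0x00 + 4 + imm 16 = 0x02a4

0x02a4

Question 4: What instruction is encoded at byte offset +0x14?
@+14  big-endian(87 ff ff f4) = 0x87fffff4
  opcode bits[31:26]=0x21: goto/J
  imm: (w>>0)&0x3ffffff=0x3fffff4 (s26→-12) → #-12

goto #-12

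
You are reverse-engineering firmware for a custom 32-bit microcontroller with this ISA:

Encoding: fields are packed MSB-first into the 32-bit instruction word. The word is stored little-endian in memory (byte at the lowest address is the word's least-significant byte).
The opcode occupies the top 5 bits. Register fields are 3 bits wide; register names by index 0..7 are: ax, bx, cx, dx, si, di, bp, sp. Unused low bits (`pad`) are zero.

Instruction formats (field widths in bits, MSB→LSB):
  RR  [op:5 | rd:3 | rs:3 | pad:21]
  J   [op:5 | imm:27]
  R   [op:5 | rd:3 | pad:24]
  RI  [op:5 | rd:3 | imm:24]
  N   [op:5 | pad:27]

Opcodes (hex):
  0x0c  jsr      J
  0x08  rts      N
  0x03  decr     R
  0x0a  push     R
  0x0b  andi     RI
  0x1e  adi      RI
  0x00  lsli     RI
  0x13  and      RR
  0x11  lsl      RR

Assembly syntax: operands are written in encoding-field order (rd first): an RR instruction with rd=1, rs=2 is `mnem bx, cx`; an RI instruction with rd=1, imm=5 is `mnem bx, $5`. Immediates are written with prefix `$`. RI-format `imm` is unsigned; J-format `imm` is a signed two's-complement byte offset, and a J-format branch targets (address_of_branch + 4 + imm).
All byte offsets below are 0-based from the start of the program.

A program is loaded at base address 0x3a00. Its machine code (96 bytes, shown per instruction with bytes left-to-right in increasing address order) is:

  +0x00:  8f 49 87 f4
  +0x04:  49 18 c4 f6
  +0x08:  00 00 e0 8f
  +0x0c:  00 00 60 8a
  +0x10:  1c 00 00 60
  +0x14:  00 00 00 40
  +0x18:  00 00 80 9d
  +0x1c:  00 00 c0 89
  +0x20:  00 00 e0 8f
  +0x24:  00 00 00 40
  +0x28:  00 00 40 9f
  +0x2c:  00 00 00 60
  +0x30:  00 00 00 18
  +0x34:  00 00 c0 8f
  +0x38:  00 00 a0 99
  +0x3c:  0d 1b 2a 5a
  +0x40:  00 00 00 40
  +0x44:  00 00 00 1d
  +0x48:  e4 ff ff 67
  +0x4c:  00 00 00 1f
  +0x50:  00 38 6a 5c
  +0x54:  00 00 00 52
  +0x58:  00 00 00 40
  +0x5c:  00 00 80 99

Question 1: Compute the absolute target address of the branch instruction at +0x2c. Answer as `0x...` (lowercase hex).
0x3a30

[2c] 00 00 00 60 → 0x60000000
  op=0x60000000>>27=0xc ⇒ jsr (J)
  imm: (w>>0)&0x7ffffff=0x0 → $0
  target = base 0x3a00 + off 0x2c + 4 + imm 0 = 0x3a30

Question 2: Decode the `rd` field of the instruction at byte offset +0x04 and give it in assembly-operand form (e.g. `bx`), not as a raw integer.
bp

+0x04: 49 18 c4 f6 ⇒ word 0xf6c41849 (little)
  opcode bits[31:27]=0x1e: adi/RI
  [26:24] rd=6 = bp
  [23:0] imm=12851273 = $12851273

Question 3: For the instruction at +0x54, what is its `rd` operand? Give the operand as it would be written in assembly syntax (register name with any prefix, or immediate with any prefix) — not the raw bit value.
cx

[54] 00 00 00 52 → 0x52000000
  top 5b → 0xa → push [R]
  rd@[26:24]=0x2 ⇒ cx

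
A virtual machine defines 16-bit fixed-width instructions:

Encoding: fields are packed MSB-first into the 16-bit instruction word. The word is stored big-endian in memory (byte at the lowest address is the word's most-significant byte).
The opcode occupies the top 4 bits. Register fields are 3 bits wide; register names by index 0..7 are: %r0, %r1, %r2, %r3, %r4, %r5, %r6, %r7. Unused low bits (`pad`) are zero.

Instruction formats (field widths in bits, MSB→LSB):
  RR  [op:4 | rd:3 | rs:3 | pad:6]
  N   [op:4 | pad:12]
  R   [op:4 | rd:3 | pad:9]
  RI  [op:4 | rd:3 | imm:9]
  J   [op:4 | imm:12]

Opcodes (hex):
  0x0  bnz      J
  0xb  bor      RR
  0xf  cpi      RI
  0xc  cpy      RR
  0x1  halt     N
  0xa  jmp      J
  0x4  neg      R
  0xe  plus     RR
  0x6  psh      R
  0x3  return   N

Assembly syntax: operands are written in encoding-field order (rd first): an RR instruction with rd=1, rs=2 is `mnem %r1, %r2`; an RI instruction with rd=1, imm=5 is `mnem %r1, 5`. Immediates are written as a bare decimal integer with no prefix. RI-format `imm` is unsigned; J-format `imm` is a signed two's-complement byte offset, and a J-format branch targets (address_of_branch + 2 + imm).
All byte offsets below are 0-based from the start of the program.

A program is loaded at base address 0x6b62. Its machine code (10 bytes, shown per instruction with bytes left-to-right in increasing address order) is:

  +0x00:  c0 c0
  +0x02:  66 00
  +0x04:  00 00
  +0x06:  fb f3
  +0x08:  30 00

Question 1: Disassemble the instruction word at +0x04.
[04] 00 00 → 0x0000
  op=0x0000>>12=0x0 ⇒ bnz (J)
  imm: (w>>0)&0xfff=0x0 → 0

bnz 0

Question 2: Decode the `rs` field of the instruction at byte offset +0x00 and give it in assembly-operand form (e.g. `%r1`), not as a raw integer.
%r3

[00] c0 c0 → 0xc0c0
  op=0xc0c0>>12=0xc ⇒ cpy (RR)
  rd@[11:9]=0x0 ⇒ %r0
  rs@[8:6]=0x3 ⇒ %r3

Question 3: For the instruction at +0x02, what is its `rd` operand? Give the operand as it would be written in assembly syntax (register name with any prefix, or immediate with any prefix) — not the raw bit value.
%r3

+0x02: 66 00 ⇒ word 0x6600 (big)
  op=0x6600>>12=0x6 ⇒ psh (R)
  rd@[11:9]=0x3 ⇒ %r3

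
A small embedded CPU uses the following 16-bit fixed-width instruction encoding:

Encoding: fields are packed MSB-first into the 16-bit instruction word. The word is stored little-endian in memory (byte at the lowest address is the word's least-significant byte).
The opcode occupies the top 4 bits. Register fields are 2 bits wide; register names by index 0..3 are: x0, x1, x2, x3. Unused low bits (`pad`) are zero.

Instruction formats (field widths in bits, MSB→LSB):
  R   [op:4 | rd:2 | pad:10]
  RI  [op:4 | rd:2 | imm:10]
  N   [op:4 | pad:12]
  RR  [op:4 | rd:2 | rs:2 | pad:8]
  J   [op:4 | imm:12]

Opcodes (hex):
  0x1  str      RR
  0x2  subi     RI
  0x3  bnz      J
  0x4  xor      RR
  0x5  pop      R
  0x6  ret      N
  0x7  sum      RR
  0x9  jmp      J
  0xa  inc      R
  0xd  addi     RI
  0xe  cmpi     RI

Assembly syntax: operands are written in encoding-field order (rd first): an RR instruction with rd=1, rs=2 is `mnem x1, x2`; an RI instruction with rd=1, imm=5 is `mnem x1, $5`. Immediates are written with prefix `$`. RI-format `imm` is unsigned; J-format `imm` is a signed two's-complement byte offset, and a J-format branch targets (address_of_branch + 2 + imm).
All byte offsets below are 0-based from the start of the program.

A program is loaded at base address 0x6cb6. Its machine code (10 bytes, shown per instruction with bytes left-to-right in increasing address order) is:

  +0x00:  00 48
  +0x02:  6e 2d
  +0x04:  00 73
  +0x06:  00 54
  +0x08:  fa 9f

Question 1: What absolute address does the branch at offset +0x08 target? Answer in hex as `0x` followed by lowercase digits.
0x6cba

off 0x08: read fa 9f as little → 0x9ffa
  op=0x9ffa>>12=0x9 ⇒ jmp (J)
  imm: (w>>0)&0xfff=0xffa (s12→-6) → $-6
  target = base 0x6cb6 + off 0x08 + 2 + imm -6 = 0x6cba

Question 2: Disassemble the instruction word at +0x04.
sum x0, x3

+0x04: 00 73 ⇒ word 0x7300 (little)
  top 4b → 0x7 → sum [RR]
  rd: (w>>10)&0x3=0x0 → x0
  rs: (w>>8)&0x3=0x3 → x3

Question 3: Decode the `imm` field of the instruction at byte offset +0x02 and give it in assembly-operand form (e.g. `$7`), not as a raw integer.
$366

+0x02: 6e 2d ⇒ word 0x2d6e (little)
  op=0x2d6e>>12=0x2 ⇒ subi (RI)
  [11:10] rd=3 = x3
  [9:0] imm=366 = $366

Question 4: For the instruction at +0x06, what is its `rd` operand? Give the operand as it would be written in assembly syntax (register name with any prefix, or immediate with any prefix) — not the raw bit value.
x1

@+06  little-endian(00 54) = 0x5400
  top 4b → 0x5 → pop [R]
  [11:10] rd=1 = x1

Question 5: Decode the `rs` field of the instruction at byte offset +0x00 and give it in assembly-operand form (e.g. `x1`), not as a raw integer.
[00] 00 48 → 0x4800
  opcode bits[15:12]=0x4: xor/RR
  rd@[11:10]=0x2 ⇒ x2
  rs@[9:8]=0x0 ⇒ x0

x0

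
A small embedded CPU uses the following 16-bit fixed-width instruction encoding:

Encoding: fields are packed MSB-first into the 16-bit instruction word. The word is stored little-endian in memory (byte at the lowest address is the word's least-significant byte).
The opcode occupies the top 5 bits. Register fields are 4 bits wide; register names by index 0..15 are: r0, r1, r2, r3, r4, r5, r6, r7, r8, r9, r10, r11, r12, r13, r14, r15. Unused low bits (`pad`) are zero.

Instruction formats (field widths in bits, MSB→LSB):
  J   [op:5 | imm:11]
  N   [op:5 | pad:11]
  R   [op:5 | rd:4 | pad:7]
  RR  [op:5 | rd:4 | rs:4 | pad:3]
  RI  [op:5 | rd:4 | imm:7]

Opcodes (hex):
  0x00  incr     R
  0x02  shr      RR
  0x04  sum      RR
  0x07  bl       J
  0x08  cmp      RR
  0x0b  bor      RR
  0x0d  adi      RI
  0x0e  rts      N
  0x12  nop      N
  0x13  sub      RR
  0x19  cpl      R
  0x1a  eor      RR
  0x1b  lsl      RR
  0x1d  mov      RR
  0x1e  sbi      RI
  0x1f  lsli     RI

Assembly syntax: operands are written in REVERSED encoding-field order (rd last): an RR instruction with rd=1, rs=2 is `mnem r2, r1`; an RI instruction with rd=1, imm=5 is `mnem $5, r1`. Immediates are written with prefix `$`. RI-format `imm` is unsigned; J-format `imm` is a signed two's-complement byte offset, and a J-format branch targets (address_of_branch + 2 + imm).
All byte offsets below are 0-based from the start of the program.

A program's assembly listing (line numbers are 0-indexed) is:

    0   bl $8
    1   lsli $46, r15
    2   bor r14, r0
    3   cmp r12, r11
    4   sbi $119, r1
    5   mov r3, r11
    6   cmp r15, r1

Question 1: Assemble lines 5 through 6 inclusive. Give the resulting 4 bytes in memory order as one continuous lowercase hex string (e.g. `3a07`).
L5: mov op=0x1d:5|rd=11:4|rs=3:4|pad=0:3 ⇒ 0xed98 ⇒ little 98 ed
L6: cmp op=0x8:5|rd=1:4|rs=15:4|pad=0:3 ⇒ 0x40f8 ⇒ little f8 40

98edf840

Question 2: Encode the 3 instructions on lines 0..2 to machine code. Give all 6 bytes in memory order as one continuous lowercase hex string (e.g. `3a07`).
line 0 (bl): pack op=0x7:5|imm=8:11 = 0x3808; little→ 08 38
line 1 (lsli): pack op=0x1f:5|rd=15:4|imm=46:7 = 0xffae; little→ ae ff
line 2 (bor): pack op=0xb:5|rd=0:4|rs=14:4|pad=0:3 = 0x5870; little→ 70 58

0838aeff7058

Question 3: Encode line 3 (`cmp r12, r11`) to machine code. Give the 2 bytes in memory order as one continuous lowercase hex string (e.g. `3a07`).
e045

3. cmp fields op=0x8:5|rd=11:4|rs=12:4|pad=0:3 → word 45e0h → e0 45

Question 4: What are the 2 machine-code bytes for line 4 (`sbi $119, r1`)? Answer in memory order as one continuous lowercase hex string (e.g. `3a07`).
4. sbi fields op=0x1e:5|rd=1:4|imm=119:7 → word f0f7h → f7 f0

f7f0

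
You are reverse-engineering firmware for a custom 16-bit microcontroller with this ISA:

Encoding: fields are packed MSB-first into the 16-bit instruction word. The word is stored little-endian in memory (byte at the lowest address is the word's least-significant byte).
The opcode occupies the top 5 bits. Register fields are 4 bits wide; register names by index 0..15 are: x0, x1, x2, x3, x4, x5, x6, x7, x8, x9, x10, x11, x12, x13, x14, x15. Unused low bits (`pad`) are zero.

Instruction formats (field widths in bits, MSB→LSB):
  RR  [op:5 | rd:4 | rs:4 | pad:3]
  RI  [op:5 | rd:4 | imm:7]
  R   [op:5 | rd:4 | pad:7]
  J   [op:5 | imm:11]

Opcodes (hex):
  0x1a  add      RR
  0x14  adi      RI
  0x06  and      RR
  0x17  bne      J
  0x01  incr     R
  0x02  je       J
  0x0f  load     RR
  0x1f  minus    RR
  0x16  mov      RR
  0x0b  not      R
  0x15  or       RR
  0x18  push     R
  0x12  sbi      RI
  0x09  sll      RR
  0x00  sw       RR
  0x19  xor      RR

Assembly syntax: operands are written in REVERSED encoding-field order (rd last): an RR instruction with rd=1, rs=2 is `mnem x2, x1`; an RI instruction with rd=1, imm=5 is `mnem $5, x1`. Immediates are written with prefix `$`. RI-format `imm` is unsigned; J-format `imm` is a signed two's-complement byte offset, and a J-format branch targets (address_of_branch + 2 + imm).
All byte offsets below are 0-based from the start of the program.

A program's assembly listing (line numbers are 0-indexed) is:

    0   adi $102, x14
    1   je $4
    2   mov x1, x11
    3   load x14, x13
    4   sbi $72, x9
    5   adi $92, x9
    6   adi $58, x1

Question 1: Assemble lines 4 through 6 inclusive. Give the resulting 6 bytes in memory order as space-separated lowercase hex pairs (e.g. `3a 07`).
line 4 (sbi): pack op=0x12:5|rd=9:4|imm=72:7 = 0x94c8; little→ c8 94
line 5 (adi): pack op=0x14:5|rd=9:4|imm=92:7 = 0xa4dc; little→ dc a4
line 6 (adi): pack op=0x14:5|rd=1:4|imm=58:7 = 0xa0ba; little→ ba a0

c8 94 dc a4 ba a0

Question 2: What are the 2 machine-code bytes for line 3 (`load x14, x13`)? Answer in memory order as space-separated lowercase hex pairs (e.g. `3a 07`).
L3: load op=0xf:5|rd=13:4|rs=14:4|pad=0:3 ⇒ 0x7ef0 ⇒ little f0 7e

f0 7e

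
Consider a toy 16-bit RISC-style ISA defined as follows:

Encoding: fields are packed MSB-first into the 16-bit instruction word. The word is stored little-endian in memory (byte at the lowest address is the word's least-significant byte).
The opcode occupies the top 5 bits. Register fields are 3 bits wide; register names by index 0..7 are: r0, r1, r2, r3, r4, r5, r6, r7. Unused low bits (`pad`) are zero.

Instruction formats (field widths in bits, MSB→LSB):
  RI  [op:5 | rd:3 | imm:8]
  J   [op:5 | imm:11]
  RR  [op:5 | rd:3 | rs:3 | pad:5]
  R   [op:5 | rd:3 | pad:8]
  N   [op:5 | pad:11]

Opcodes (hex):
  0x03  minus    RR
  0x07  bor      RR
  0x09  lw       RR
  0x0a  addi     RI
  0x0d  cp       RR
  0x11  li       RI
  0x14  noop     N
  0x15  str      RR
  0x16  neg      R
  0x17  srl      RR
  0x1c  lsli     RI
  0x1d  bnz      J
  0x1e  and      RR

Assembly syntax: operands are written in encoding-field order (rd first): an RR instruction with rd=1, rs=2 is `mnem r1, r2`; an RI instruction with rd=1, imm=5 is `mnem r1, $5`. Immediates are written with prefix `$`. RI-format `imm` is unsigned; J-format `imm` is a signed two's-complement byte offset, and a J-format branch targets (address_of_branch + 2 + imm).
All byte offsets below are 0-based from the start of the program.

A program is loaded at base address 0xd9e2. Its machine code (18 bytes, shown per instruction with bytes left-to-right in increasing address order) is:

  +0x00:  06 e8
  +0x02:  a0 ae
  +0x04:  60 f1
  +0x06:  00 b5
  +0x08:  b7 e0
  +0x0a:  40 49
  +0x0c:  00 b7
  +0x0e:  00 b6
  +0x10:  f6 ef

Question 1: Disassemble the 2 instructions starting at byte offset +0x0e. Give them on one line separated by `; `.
[0e] 00 b6 → 0xb600
  op=0xb600>>11=0x16 ⇒ neg (R)
  [10:8] rd=6 = r6
[10] f6 ef → 0xeff6
  op=0xeff6>>11=0x1d ⇒ bnz (J)
  [10:0] imm=2038 (s11→-10) = $-10

neg r6; bnz $-10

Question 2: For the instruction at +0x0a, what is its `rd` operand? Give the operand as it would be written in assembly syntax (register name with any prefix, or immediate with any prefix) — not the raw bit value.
r1

[0a] 40 49 → 0x4940
  opcode bits[15:11]=0x9: lw/RR
  [10:8] rd=1 = r1
  [7:5] rs=2 = r2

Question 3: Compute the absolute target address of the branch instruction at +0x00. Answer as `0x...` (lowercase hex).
0xd9ea

@+00  little-endian(06 e8) = 0xe806
  op=0xe806>>11=0x1d ⇒ bnz (J)
  imm: (w>>0)&0x7ff=0x6 → $6
  target = base 0xd9e2 + off 0x00 + 2 + imm 6 = 0xd9ea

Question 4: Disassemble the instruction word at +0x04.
[04] 60 f1 → 0xf160
  opcode bits[15:11]=0x1e: and/RR
  [10:8] rd=1 = r1
  [7:5] rs=3 = r3

and r1, r3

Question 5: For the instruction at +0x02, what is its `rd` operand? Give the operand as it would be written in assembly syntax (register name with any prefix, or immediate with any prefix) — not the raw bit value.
r6

+0x02: a0 ae ⇒ word 0xaea0 (little)
  op=0xaea0>>11=0x15 ⇒ str (RR)
  rd@[10:8]=0x6 ⇒ r6
  rs@[7:5]=0x5 ⇒ r5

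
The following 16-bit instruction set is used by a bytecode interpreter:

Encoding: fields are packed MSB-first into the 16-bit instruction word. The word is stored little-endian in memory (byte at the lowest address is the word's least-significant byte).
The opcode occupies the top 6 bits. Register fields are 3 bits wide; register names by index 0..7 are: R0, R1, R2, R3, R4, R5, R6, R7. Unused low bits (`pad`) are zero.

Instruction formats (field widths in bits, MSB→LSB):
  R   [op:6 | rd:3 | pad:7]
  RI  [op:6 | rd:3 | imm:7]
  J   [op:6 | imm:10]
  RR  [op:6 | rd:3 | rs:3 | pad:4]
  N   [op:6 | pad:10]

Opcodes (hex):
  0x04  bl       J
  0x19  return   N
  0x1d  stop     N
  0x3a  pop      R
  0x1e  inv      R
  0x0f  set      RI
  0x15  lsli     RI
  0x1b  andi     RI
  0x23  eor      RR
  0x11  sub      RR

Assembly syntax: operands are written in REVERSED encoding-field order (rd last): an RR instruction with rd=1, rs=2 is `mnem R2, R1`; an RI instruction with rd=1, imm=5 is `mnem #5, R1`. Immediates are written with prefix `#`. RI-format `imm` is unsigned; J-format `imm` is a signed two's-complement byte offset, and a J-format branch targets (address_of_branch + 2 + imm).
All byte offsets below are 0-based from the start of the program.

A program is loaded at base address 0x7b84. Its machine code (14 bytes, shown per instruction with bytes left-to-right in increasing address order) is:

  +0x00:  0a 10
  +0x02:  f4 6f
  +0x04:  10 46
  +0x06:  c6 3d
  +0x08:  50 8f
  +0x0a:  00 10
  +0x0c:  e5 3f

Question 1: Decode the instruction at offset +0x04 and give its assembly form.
sub R1, R4

@+04  little-endian(10 46) = 0x4610
  opcode bits[15:10]=0x11: sub/RR
  rd@[9:7]=0x4 ⇒ R4
  rs@[6:4]=0x1 ⇒ R1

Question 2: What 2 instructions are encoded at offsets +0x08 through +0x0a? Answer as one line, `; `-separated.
eor R5, R6; bl #0

[08] 50 8f → 0x8f50
  opcode bits[15:10]=0x23: eor/RR
  rd: (w>>7)&0x7=0x6 → R6
  rs: (w>>4)&0x7=0x5 → R5
[0a] 00 10 → 0x1000
  opcode bits[15:10]=0x4: bl/J
  imm: (w>>0)&0x3ff=0x0 → #0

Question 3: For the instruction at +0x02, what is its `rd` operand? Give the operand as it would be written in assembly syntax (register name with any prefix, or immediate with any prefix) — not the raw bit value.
R7

+0x02: f4 6f ⇒ word 0x6ff4 (little)
  op=0x6ff4>>10=0x1b ⇒ andi (RI)
  rd@[9:7]=0x7 ⇒ R7
  imm@[6:0]=0x74 ⇒ #116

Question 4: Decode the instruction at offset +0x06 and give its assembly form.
@+06  little-endian(c6 3d) = 0x3dc6
  opcode bits[15:10]=0xf: set/RI
  [9:7] rd=3 = R3
  [6:0] imm=70 = #70

set #70, R3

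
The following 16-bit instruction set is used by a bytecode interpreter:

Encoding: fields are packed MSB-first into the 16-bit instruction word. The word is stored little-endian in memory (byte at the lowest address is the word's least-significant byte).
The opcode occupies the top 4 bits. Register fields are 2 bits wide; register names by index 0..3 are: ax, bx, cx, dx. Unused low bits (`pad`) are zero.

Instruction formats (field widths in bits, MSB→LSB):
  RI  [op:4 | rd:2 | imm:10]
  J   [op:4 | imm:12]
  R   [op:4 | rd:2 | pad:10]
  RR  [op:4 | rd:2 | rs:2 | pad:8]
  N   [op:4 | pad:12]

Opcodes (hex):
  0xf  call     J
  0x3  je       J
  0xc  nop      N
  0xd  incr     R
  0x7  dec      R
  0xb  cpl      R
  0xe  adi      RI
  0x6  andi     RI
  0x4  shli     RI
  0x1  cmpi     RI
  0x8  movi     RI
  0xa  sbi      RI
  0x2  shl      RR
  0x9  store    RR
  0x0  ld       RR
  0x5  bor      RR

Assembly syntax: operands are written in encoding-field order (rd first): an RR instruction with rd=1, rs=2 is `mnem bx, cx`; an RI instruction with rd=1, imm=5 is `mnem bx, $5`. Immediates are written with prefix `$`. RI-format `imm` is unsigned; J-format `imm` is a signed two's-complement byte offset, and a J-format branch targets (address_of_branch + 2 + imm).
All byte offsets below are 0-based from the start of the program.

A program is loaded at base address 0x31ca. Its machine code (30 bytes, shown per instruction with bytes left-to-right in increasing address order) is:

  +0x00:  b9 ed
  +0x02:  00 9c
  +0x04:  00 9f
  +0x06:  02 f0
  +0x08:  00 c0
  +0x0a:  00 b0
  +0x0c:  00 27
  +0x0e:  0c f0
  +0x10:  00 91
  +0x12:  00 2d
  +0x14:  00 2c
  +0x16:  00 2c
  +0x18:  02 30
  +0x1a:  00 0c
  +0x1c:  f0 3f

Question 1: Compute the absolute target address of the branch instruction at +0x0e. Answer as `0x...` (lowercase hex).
0x31e6

[0e] 0c f0 → 0xf00c
  opcode bits[15:12]=0xf: call/J
  [11:0] imm=12 = $12
  target = base 0x31ca + off 0x0e + 2 + imm 12 = 0x31e6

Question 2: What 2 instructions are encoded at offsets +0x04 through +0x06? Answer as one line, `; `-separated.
+0x04: 00 9f ⇒ word 0x9f00 (little)
  top 4b → 0x9 → store [RR]
  rd@[11:10]=0x3 ⇒ dx
  rs@[9:8]=0x3 ⇒ dx
+0x06: 02 f0 ⇒ word 0xf002 (little)
  top 4b → 0xf → call [J]
  imm@[11:0]=0x2 ⇒ $2

store dx, dx; call $2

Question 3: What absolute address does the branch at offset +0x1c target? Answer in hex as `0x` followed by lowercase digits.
off 0x1c: read f0 3f as little → 0x3ff0
  op=0x3ff0>>12=0x3 ⇒ je (J)
  [11:0] imm=4080 (s12→-16) = $-16
  target = base 0x31ca + off 0x1c + 2 + imm -16 = 0x31d8

0x31d8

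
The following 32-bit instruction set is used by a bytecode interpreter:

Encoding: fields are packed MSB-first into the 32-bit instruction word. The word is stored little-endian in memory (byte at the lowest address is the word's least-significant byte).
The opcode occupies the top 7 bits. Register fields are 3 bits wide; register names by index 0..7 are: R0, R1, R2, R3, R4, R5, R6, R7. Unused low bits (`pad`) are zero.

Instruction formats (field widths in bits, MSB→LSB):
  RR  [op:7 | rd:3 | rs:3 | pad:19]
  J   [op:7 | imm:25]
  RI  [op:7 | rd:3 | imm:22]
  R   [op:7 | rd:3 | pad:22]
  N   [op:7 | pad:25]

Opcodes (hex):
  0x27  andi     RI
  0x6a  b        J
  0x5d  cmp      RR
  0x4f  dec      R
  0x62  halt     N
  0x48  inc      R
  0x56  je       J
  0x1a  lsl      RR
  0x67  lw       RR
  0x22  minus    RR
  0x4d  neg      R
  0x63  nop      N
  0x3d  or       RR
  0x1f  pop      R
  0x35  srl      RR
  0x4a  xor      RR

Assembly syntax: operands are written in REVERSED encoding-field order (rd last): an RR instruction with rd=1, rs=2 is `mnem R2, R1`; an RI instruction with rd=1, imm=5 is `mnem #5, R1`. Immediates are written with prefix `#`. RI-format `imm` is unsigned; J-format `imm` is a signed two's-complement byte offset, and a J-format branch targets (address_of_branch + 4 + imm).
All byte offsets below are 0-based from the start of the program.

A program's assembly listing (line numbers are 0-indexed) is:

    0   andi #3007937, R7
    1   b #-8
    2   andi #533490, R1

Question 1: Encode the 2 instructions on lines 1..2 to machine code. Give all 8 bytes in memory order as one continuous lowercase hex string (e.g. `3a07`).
line 1 (b): pack op=0x6a:7|imm=-8:25 = 0xd5fffff8; little→ f8 ff ff d5
line 2 (andi): pack op=0x27:7|rd=1:3|imm=533490:22 = 0x4e4823f2; little→ f2 23 48 4e

f8ffffd5f223484e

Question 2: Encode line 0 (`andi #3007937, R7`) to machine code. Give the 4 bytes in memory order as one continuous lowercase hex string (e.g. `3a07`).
c1e5ed4f

line 0 (andi): pack op=0x27:7|rd=7:3|imm=3007937:22 = 0x4fede5c1; little→ c1 e5 ed 4f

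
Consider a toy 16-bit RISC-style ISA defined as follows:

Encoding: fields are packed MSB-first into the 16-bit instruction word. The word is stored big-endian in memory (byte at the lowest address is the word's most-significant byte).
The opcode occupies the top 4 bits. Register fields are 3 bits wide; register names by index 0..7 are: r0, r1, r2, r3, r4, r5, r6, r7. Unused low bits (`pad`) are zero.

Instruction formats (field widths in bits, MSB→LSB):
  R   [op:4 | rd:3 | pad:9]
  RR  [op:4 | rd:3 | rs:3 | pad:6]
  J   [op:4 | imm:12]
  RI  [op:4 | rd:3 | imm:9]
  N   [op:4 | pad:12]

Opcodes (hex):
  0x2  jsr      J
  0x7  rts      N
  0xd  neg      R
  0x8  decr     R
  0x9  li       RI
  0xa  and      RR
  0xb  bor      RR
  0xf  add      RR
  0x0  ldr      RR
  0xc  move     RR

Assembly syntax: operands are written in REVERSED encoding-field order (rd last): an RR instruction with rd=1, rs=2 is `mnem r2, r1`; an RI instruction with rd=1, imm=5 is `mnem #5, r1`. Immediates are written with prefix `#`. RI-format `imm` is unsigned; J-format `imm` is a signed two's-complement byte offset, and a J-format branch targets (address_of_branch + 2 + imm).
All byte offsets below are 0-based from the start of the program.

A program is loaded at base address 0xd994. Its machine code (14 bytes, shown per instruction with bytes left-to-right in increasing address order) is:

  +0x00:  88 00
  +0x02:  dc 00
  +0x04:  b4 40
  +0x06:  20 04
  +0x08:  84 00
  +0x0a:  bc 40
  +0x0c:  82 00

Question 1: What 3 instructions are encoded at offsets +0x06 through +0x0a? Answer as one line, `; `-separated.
jsr #4; decr r2; bor r1, r6

+0x06: 20 04 ⇒ word 0x2004 (big)
  top 4b → 0x2 → jsr [J]
  imm@[11:0]=0x4 ⇒ #4
+0x08: 84 00 ⇒ word 0x8400 (big)
  top 4b → 0x8 → decr [R]
  rd@[11:9]=0x2 ⇒ r2
+0x0a: bc 40 ⇒ word 0xbc40 (big)
  top 4b → 0xb → bor [RR]
  rd@[11:9]=0x6 ⇒ r6
  rs@[8:6]=0x1 ⇒ r1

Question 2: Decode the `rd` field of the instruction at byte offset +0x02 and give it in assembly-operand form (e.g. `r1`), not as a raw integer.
r6

[02] dc 00 → 0xdc00
  op=0xdc00>>12=0xd ⇒ neg (R)
  [11:9] rd=6 = r6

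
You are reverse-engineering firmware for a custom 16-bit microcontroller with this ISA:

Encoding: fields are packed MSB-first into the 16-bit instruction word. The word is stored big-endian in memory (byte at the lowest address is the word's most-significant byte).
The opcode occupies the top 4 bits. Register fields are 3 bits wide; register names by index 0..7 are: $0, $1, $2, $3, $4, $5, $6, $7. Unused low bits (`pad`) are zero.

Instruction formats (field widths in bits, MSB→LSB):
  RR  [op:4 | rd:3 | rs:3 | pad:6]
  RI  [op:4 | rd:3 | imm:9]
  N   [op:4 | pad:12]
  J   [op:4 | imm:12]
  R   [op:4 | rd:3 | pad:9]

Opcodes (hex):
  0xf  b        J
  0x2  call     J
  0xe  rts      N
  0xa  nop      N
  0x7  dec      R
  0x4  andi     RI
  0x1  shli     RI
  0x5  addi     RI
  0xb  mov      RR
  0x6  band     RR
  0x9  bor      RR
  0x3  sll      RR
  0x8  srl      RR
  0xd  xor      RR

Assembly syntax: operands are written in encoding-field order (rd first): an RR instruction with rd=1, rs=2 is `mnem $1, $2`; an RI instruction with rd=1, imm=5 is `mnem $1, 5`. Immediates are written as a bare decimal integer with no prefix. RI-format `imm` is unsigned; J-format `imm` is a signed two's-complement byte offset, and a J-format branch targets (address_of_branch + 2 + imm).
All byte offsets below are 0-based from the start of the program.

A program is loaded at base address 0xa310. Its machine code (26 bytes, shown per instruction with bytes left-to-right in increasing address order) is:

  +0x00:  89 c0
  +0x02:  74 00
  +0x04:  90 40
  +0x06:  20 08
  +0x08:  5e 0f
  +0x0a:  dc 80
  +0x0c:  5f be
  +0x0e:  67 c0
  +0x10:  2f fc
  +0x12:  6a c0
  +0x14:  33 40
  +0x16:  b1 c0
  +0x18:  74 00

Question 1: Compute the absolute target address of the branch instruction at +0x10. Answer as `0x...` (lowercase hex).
0xa31e

@+10  big-endian(2f fc) = 0x2ffc
  top 4b → 0x2 → call [J]
  [11:0] imm=4092 (s12→-4) = -4
  target = base 0xa310 + off 0x10 + 2 + imm -4 = 0xa31e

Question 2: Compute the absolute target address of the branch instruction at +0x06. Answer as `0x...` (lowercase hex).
[06] 20 08 → 0x2008
  op=0x2008>>12=0x2 ⇒ call (J)
  [11:0] imm=8 = 8
  target = base 0xa310 + off 0x06 + 2 + imm 8 = 0xa320

0xa320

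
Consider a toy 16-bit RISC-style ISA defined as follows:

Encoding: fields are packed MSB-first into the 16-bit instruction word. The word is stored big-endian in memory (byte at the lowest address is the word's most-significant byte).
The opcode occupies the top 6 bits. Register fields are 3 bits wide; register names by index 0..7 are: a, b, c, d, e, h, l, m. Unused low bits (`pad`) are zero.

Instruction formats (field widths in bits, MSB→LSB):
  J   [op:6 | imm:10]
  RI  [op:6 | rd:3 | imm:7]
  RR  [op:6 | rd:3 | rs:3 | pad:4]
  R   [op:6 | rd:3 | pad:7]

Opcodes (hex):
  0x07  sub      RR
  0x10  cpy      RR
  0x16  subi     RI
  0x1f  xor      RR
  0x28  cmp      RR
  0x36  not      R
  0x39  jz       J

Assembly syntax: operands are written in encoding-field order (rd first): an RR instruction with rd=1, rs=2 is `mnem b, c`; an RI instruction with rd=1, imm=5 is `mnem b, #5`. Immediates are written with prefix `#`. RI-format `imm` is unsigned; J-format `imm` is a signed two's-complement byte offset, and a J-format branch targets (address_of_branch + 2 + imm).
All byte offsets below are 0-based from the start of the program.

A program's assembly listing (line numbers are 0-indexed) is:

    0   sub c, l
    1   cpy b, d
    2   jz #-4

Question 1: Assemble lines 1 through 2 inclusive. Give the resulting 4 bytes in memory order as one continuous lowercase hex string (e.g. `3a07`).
40b0e7fc

1. cpy fields op=0x10:6|rd=1:3|rs=3:3|pad=0:4 → word 40b0h → 40 b0
2. jz fields op=0x39:6|imm=-4:10 → word e7fch → e7 fc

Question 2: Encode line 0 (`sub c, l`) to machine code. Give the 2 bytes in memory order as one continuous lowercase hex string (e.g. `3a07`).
line 0 (sub): pack op=0x7:6|rd=2:3|rs=6:3|pad=0:4 = 0x1d60; big→ 1d 60

1d60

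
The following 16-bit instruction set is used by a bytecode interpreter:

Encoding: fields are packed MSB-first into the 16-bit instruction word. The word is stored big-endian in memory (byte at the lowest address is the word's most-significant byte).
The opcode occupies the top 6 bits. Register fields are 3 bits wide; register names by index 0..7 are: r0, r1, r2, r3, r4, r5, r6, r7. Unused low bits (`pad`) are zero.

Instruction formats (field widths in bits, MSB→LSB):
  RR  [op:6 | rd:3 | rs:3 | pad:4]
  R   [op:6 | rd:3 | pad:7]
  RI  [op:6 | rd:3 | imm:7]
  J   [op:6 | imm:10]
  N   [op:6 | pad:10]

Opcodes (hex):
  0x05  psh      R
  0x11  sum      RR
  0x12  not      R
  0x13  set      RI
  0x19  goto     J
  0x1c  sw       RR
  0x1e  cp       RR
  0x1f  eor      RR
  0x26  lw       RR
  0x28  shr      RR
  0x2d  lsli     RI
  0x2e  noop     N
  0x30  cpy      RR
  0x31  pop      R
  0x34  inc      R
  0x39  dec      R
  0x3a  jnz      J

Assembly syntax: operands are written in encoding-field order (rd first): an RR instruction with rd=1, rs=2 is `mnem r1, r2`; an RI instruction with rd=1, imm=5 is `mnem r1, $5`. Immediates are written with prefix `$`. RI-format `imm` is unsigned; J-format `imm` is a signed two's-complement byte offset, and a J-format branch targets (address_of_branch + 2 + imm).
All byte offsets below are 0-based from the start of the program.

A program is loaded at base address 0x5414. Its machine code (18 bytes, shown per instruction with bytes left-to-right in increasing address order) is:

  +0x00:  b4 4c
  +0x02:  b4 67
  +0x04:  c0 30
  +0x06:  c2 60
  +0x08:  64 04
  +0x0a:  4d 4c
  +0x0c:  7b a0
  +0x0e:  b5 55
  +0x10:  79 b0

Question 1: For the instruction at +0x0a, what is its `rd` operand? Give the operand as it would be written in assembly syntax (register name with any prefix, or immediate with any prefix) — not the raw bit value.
r2

[0a] 4d 4c → 0x4d4c
  top 6b → 0x13 → set [RI]
  rd: (w>>7)&0x7=0x2 → r2
  imm: (w>>0)&0x7f=0x4c → $76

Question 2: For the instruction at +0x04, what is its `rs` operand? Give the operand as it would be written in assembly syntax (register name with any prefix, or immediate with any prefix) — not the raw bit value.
r3

@+04  big-endian(c0 30) = 0xc030
  op=0xc030>>10=0x30 ⇒ cpy (RR)
  [9:7] rd=0 = r0
  [6:4] rs=3 = r3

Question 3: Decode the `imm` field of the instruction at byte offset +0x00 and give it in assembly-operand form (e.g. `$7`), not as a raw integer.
off 0x00: read b4 4c as big → 0xb44c
  opcode bits[15:10]=0x2d: lsli/RI
  [9:7] rd=0 = r0
  [6:0] imm=76 = $76

$76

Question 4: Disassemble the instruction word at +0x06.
cpy r4, r6

[06] c2 60 → 0xc260
  op=0xc260>>10=0x30 ⇒ cpy (RR)
  [9:7] rd=4 = r4
  [6:4] rs=6 = r6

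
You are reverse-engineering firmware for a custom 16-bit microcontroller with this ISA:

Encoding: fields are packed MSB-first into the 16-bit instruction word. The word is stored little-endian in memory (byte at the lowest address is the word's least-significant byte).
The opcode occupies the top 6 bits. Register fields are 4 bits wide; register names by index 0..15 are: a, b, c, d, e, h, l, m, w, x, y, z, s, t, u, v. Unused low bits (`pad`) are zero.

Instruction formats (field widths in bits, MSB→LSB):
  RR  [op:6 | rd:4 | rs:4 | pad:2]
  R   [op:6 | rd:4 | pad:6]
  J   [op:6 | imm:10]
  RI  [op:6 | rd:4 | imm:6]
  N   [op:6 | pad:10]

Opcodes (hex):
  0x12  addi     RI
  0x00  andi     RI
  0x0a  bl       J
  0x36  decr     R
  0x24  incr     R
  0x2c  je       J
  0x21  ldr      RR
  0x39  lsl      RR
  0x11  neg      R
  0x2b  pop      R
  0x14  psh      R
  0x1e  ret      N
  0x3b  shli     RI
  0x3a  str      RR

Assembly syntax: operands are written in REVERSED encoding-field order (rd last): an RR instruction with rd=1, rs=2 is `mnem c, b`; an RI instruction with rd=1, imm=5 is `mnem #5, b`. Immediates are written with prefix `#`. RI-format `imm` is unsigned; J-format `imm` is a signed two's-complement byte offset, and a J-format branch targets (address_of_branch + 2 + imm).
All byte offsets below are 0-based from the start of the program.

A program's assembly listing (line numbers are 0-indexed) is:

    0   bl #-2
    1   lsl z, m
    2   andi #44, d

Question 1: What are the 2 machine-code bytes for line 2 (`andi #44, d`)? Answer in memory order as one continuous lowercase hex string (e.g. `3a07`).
ec00

2. andi fields op=0x0:6|rd=3:4|imm=44:6 → word 00ech → ec 00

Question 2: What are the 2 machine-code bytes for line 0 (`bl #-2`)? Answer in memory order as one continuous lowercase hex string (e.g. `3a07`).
0. bl fields op=0xa:6|imm=-2:10 → word 2bfeh → fe 2b

fe2b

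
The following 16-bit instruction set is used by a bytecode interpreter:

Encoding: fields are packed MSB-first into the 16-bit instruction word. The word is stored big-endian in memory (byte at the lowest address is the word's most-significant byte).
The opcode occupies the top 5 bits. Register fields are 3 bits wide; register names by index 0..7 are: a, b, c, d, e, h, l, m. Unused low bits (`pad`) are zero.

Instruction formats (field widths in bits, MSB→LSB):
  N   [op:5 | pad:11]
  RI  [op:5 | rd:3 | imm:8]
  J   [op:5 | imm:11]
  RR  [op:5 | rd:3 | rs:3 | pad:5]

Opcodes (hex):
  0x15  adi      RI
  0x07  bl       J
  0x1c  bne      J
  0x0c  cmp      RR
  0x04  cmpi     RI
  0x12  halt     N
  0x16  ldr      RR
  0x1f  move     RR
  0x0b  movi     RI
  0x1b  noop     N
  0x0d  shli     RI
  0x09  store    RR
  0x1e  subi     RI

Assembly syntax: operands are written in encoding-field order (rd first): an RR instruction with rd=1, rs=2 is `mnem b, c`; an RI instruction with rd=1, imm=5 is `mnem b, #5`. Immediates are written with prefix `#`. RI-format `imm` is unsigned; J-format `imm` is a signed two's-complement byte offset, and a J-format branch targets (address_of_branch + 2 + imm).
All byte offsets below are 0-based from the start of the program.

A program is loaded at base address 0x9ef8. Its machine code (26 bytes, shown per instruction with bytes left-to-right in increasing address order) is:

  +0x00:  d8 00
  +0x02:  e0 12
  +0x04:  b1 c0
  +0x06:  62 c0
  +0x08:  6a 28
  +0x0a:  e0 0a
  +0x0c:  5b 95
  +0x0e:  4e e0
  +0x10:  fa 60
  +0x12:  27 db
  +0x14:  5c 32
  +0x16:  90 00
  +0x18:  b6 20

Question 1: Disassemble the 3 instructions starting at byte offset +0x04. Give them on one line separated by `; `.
[04] b1 c0 → 0xb1c0
  top 5b → 0x16 → ldr [RR]
  rd: (w>>8)&0x7=0x1 → b
  rs: (w>>5)&0x7=0x6 → l
[06] 62 c0 → 0x62c0
  top 5b → 0xc → cmp [RR]
  rd: (w>>8)&0x7=0x2 → c
  rs: (w>>5)&0x7=0x6 → l
[08] 6a 28 → 0x6a28
  top 5b → 0xd → shli [RI]
  rd: (w>>8)&0x7=0x2 → c
  imm: (w>>0)&0xff=0x28 → #40

ldr b, l; cmp c, l; shli c, #40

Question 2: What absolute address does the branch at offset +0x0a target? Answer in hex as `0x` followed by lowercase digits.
@+0a  big-endian(e0 0a) = 0xe00a
  opcode bits[15:11]=0x1c: bne/J
  imm: (w>>0)&0x7ff=0xa → #10
  target = base 0x9ef8 + off 0x0a + 2 + imm 10 = 0x9f0e

0x9f0e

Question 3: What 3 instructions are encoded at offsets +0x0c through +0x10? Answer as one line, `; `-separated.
@+0c  big-endian(5b 95) = 0x5b95
  top 5b → 0xb → movi [RI]
  rd@[10:8]=0x3 ⇒ d
  imm@[7:0]=0x95 ⇒ #149
@+0e  big-endian(4e e0) = 0x4ee0
  top 5b → 0x9 → store [RR]
  rd@[10:8]=0x6 ⇒ l
  rs@[7:5]=0x7 ⇒ m
@+10  big-endian(fa 60) = 0xfa60
  top 5b → 0x1f → move [RR]
  rd@[10:8]=0x2 ⇒ c
  rs@[7:5]=0x3 ⇒ d

movi d, #149; store l, m; move c, d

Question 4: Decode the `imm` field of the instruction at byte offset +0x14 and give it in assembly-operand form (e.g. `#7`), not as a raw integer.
#50

[14] 5c 32 → 0x5c32
  op=0x5c32>>11=0xb ⇒ movi (RI)
  [10:8] rd=4 = e
  [7:0] imm=50 = #50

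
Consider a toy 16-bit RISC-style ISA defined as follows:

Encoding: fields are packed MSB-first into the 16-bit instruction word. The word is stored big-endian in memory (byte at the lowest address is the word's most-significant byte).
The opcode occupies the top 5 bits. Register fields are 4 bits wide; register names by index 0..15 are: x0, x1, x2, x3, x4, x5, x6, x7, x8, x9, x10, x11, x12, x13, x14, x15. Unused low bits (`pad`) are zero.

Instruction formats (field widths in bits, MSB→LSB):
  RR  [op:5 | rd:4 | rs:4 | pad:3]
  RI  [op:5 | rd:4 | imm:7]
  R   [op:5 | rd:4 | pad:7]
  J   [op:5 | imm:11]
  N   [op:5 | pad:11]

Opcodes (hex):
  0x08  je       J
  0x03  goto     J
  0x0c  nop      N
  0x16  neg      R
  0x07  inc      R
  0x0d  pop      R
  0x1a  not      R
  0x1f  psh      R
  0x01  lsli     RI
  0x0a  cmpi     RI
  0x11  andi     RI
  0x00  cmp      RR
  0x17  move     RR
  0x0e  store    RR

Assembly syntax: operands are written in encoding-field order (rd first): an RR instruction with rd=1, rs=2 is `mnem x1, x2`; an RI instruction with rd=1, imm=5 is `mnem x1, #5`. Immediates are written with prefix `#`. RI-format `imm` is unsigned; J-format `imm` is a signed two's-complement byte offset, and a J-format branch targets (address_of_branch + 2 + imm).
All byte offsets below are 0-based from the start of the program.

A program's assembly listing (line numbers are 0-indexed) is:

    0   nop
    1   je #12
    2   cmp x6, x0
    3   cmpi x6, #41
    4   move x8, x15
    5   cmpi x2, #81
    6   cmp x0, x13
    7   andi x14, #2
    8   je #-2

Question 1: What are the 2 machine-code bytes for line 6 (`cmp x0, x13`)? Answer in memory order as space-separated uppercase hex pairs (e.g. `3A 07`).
6. cmp fields op=0x0:5|rd=0:4|rs=13:4|pad=0:3 → word 0068h → 00 68

00 68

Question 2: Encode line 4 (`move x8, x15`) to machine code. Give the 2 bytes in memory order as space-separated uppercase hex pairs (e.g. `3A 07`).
4. move fields op=0x17:5|rd=8:4|rs=15:4|pad=0:3 → word bc78h → bc 78

BC 78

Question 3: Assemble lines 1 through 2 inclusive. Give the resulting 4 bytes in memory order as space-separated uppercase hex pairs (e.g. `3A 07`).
40 0C 03 00

line 1 (je): pack op=0x8:5|imm=12:11 = 0x400c; big→ 40 0c
line 2 (cmp): pack op=0x0:5|rd=6:4|rs=0:4|pad=0:3 = 0x0300; big→ 03 00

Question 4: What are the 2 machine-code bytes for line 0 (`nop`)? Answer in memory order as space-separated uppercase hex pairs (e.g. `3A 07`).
L0: nop op=0xc:5|pad=0:11 ⇒ 0x6000 ⇒ big 60 00

60 00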